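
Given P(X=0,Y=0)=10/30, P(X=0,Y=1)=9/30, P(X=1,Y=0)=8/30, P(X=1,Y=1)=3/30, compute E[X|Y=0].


P(Y=0) = 18/30
E[X|Y=0] = (0*10 + 1*8)/18 = 8/18 = 4/9

4/9


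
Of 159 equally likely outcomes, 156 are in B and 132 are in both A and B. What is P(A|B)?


P(A|B) = P(A∩B)/P(B) = (132/159)/(156/159) = 132/156 = 11/13

11/13


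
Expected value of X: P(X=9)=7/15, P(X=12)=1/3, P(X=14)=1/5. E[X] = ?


E[X] = sum(x * P(x))
= 9*7/15 + 12*1/3 + 14*1/5
= 11

11


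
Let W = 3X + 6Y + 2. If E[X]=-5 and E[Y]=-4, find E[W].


E[3X + 6Y + 2] = 3*E[X] + 6*E[Y] + 2
= (3)*(-5) + (6)*(-4) + (2)
= -15 - 24 + 2 = -37

-37


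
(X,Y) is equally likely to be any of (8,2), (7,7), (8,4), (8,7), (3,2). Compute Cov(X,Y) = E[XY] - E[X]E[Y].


E[X]=34/5, E[Y]=22/5, E[XY]=159/5
Cov(X,Y) = E[XY] - E[X]E[Y] = 159/5 - 34/5*22/5 = 47/25

47/25


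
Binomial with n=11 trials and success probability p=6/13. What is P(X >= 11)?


P(X>=11) = P(X=11)
= 362797056/1792160394037
= 362797056/1792160394037

362797056/1792160394037


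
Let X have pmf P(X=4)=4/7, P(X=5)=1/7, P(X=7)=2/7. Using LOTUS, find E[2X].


E[2X] = sum(g(x)*P(x))
= 8*4/7 + 10*1/7 + 14*2/7
= 10

10


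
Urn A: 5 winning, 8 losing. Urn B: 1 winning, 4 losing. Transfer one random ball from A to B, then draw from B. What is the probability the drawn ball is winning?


P(transfer winning) = 5/13; P(transfer losing) = 8/13
If winning transferred: Urn II has 2 winning of 6, so P(winning|winning moved) = 1/3
If losing transferred: Urn II has 1 winning of 6, so P(winning|losing moved) = 1/6
By total probability: P(winning) = 5/13*1/3 + 8/13*1/6 = 3/13

3/13


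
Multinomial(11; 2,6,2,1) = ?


11! = 39916800
Denominator: 2!=2 * 6!=720 * 2!=2 * 1!=1
Coefficient = 39916800 / 2880 = 13860

13860


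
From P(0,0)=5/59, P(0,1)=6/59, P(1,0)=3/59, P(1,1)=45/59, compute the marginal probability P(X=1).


P(X=1) = P(1,0)+P(1,1) = 3/59 + 45/59 = 48/59

48/59


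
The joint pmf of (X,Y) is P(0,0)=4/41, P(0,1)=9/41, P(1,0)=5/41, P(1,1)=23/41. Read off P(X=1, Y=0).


Read from table: P(X=1, Y=0) = 5/41

5/41


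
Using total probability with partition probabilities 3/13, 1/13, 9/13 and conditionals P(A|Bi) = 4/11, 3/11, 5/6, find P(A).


P(A) = P(A|B1)P(B1) + P(A|B2)P(B2) + P(A|B3)P(B3)
= 4/11*3/13 + 3/11*1/13 + 5/6*9/13
= 12/143 + 3/143 + 15/26 = 15/22

15/22


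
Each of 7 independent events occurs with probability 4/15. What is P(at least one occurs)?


P(at least one) = 1 - P(none)
P(none) = (1 - 4/15)^7 = (11/15)^7 = 19487171/170859375
P(at least one) = 1 - 19487171/170859375 = 151372204/170859375

151372204/170859375


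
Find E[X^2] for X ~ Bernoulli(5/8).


For Bernoulli: X in {0,1}
E[X^2] = 0^2*(1-5/8) + 1^2*5/8 = 5/8

5/8


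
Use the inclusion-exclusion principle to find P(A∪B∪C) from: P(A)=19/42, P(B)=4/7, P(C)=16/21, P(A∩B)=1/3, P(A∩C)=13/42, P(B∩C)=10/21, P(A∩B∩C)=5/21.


P(A∪B∪C) = P(A)+P(B)+P(C) - P(AB)-P(AC)-P(BC) + P(ABC)
= 19/42+4/7+16/21 - 1/3-13/42-10/21 + 5/21
= 19/21

19/21


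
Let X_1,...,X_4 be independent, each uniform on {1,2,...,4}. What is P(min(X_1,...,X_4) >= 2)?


P(min >= 2) = P(all X_i >= 2) = (P(X_1 >= 2))^4
= (3/4)^4 = 81/256

81/256


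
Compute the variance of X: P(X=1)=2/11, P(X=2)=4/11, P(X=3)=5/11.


E[X] = 25/11, E[X^2] = 63/11
Var(X) = E[X^2] - (E[X])^2 = 63/11 - (25/11)^2 = 68/121

68/121


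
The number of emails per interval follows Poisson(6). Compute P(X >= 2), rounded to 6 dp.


P(X>=2) = 1 - P(X<=1) = 1 - (e^(-6)*6^0/0! + e^(-6)*6^1/1!)
≈ 1 - (0.0024787522 + 0.0148725131)
= 1 - 0.0173512653 = 0.9826487347
≈ 0.982649

0.982649


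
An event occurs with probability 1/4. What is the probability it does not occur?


P(A') = 1 - P(A) = 1 - 1/4 = 3/4

3/4


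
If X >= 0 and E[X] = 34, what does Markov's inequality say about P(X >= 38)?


Markov: P(X >= a) <= E[X]/a
P(X >= 38) <= 34/38 = 17/19

17/19


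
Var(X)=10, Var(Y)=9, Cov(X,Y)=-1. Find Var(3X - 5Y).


Var(3X - 5Y) = 3^2*Var(X) + (-5)^2*Var(Y) + 2*3*(-5)*Cov(X,Y)
= 9*10 + 25*9 - 30*(-1)
= 90 + 225 + 30 = 345

345


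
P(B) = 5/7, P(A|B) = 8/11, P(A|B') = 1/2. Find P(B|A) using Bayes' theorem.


P(A) = P(A|B)P(B) + P(A|B')P(B') = 8/11*5/7 + 1/2*2/7 = 51/77
P(B|A) = P(A|B)P(B)/P(A) = (40/77)/(51/77) = 40/51

40/51


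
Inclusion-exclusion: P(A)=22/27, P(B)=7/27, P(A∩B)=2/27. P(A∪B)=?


P(A∪B) = P(A) + P(B) - P(A∩B)
= 22/27 + 7/27 - 2/27 = 1

1


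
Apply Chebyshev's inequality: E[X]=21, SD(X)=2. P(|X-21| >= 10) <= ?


k = 10/2 = 5
Chebyshev: P(|X-mu| >= k*sigma) <= 1/k^2 = 1/5^2 = 1/25

1/25


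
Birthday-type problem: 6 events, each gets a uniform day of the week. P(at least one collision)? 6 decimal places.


P(all different) = prod((7-i)/7 for i=0..5) = 0.042839
P(at least one match) = 1 - 0.042839 = 0.957161

0.957161


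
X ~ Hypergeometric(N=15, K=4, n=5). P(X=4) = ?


P(X=4) = C(4,4)*C(11,1) / C(15,5)
= 1*11 / 3003
= 11/3003 = 1/273

1/273


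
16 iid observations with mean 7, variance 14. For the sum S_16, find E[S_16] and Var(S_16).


E[S_n] = n*mu = 16*7 = 112
Var(S_n) = n*sigma^2 = 16*14 = 224

E[S_16]=112, Var(S_16)=224


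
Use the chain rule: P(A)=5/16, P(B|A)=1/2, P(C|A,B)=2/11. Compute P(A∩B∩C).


P(A∩B∩C) = P(A) * P(B|A) * P(C|A∩B)
= 5/16 * 1/2 * 2/11
= 5/32 * 2/11 = 5/176

5/176


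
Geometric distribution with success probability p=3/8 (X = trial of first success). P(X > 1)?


P(X > 1) = P(first 1 trials all fail) = (1-p)^1 = (5/8)^1 = 5/8

5/8


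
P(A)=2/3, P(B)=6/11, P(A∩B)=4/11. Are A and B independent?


P(A)*P(B) = 2/3*6/11 = 4/11
P(A∩B) = 4/11, which equals P(A)P(B), so independent

Yes, A and B are independent


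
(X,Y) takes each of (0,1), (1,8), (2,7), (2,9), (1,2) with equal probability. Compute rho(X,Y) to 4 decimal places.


Cov(X,Y) = 1.9200, Var(X) = 0.5600, Var(Y) = 10.6400
rho = Cov/(sqrt(VarX)*sqrt(VarY)) = 0.7866

0.7866


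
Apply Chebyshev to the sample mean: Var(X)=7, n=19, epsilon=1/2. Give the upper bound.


Var(Xbar) = Var(X)/n = 7/19
Chebyshev: P(|Xbar-mu| >= 1/2) <= Var(Xbar)/(1/2)^2 = (7/19)/(1/4) = 28/19
Bound exceeds 1, so trivial bound: 1

1


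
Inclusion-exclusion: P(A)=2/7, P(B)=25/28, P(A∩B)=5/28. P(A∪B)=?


P(A∪B) = P(A) + P(B) - P(A∩B)
= 2/7 + 25/28 - 5/28 = 1

1


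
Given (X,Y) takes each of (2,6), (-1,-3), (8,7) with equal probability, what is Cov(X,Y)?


E[X]=3, E[Y]=10/3, E[XY]=71/3
Cov(X,Y) = E[XY] - E[X]E[Y] = 71/3 - 3*10/3 = 41/3

41/3


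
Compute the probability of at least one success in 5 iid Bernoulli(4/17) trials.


P(at least one) = 1 - P(none)
P(none) = (1 - 4/17)^5 = (13/17)^5 = 371293/1419857
P(at least one) = 1 - 371293/1419857 = 1048564/1419857

1048564/1419857


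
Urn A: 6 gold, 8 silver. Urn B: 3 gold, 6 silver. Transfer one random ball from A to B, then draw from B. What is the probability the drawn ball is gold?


P(transfer gold) = 6/14 = 3/7; P(transfer silver) = 4/7
If gold transferred: Urn II has 4 gold of 10, so P(gold|gold moved) = 2/5
If silver transferred: Urn II has 3 gold of 10, so P(gold|silver moved) = 3/10
By total probability: P(gold) = 3/7*2/5 + 4/7*3/10 = 12/35

12/35


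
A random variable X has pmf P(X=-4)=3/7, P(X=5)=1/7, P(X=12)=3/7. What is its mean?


E[X] = sum(x * P(x))
= -4*3/7 + 5*1/7 + 12*3/7
= 29/7

29/7


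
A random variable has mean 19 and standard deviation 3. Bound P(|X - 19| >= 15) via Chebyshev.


k = 15/3 = 5
Chebyshev: P(|X-mu| >= k*sigma) <= 1/k^2 = 1/5^2 = 1/25

1/25


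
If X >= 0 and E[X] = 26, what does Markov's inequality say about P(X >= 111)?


Markov: P(X >= a) <= E[X]/a
P(X >= 111) <= 26/111

26/111


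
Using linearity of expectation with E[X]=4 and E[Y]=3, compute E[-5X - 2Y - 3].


E[-5X - 2Y - 3] = -5*E[X] - 2*E[Y] - 3
= (-5)*(4) + (-2)*(3) + (-3)
= -20 - 6 - 3 = -29

-29


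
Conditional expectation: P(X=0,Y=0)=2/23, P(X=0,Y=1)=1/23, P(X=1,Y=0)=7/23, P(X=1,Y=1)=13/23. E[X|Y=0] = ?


P(Y=0) = 9/23
E[X|Y=0] = (0*2 + 1*7)/9 = 7/9

7/9


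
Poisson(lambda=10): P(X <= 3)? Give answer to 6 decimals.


P(X<=3) = e^(-10)*10^0/0! + e^(-10)*10^1/1! + e^(-10)*10^2/2! + e^(-10)*10^3/3!
≈ 0.0000453999 + 0.0004539993 + 0.0022699965 + 0.0075666550
= 0.0103360507
≈ 0.010336

0.010336


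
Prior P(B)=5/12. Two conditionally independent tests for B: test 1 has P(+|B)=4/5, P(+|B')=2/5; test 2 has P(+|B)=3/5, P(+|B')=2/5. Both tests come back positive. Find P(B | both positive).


After test 1: P(+) = 4/5*5/12 + 2/5*7/12 = 17/30
P(B|+) = (1/3)/(17/30) = 10/17
After test 2 (use post1 as new prior): P(+) = 3/5*10/17 + 2/5*7/17 = 44/85
P(B|+,+) = (6/17)/(44/85) = 15/22

15/22


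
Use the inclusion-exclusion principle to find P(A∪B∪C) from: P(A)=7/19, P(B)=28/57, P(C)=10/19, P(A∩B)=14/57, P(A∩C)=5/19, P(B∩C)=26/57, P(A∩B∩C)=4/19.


P(A∪B∪C) = P(A)+P(B)+P(C) - P(AB)-P(AC)-P(BC) + P(ABC)
= 7/19+28/57+10/19 - 14/57-5/19-26/57 + 4/19
= 12/19

12/19


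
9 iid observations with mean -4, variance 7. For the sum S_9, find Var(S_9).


By independence, Var(S_n) = n*Var(X_1) = 9*7 = 63

63


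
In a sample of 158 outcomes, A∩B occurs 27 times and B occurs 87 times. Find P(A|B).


P(A|B) = P(A∩B)/P(B) = (27/158)/(87/158) = 27/87 = 9/29

9/29


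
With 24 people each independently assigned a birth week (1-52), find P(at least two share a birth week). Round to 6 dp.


P(all different) = prod((52-i)/52 for i=0..23) = 0.001732
P(at least one match) = 1 - 0.001732 = 0.998268

0.998268


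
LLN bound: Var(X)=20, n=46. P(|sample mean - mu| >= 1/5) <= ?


Var(Xbar) = Var(X)/n = 20/46
Chebyshev: P(|Xbar-mu| >= 1/5) <= Var(Xbar)/(1/5)^2 = (10/23)/(1/25) = 250/23
Bound exceeds 1, so trivial bound: 1

1


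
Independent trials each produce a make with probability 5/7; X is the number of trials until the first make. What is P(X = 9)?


P(X=9) = (1-p)^8 * p = (2/7)^8 * 5/7
= 256/5764801 * 5/7 = 1280/40353607

1280/40353607


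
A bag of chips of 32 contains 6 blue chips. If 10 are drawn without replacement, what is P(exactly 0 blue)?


P(X=0) = C(6,0)*C(26,10) / C(32,10)
= 1*5311735 / 64512240
= 5311735/64512240 = 3553/43152

3553/43152


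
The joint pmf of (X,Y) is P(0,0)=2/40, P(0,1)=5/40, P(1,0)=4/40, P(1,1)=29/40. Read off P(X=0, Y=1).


Read from table: P(X=0, Y=1) = 5/40 = 1/8

1/8


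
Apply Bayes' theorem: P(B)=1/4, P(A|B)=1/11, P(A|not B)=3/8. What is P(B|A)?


P(A) = P(A|B)P(B) + P(A|B')P(B') = 1/11*1/4 + 3/8*3/4 = 107/352
P(B|A) = P(A|B)P(B)/P(A) = (1/44)/(107/352) = 8/107

8/107


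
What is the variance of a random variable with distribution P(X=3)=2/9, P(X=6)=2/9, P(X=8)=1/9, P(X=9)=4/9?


E[X] = 62/9, E[X^2] = 478/9
Var(X) = E[X^2] - (E[X])^2 = 478/9 - (62/9)^2 = 458/81

458/81


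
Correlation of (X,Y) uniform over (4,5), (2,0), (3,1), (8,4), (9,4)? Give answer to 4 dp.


Cov(X,Y) = 3.6400, Var(X) = 7.7600, Var(Y) = 3.7600
rho = Cov/(sqrt(VarX)*sqrt(VarY)) = 0.6739

0.6739


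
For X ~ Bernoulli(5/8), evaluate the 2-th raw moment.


For Bernoulli: X in {0,1}
E[X^2] = 0^2*(1-5/8) + 1^2*5/8 = 5/8

5/8


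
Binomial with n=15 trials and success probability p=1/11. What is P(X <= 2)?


P(X<=2) = P(X=0) + P(X=1) + P(X=2)
= 1000000000000000/4177248169415651 + 1500000000000000/4177248169415651 + 1050000000000000/4177248169415651
= 3550000000000000/4177248169415651

3550000000000000/4177248169415651


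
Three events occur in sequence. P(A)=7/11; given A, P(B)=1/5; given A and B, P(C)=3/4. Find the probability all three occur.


P(A∩B∩C) = P(A) * P(B|A) * P(C|A∩B)
= 7/11 * 1/5 * 3/4
= 7/55 * 3/4 = 21/220

21/220


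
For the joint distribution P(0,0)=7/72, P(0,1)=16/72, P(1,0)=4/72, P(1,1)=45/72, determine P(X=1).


P(X=1) = P(1,0)+P(1,1) = 4/72 + 45/72 = 49/72

49/72


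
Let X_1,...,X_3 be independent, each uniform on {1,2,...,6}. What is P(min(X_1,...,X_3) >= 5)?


P(min >= 5) = P(all X_i >= 5) = (P(X_1 >= 5))^3
= (2/6)^3 = (1/3)^3 = 1/27

1/27


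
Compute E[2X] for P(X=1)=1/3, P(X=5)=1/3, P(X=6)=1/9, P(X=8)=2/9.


E[2X] = sum(g(x)*P(x))
= 2*1/3 + 10*1/3 + 12*1/9 + 16*2/9
= 80/9

80/9


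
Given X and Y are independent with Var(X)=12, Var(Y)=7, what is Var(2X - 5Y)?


Independence => Cov(X,Y)=0
Var(2X - 5Y) = 2^2*Var(X) + (-5)^2*Var(Y)
= 4*12 + 25*7 = 223

223


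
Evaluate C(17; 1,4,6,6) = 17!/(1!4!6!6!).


17! = 355687428096000
Denominator: 1!=1 * 4!=24 * 6!=720 * 6!=720
Coefficient = 355687428096000 / 12441600 = 28588560

28588560


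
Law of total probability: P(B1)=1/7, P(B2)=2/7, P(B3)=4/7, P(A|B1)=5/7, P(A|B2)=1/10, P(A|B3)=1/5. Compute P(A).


P(A) = P(A|B1)P(B1) + P(A|B2)P(B2) + P(A|B3)P(B3)
= 5/7*1/7 + 1/10*2/7 + 1/5*4/7
= 5/49 + 1/35 + 4/35 = 12/49

12/49


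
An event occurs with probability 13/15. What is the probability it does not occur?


P(A') = 1 - P(A) = 1 - 13/15 = 2/15

2/15


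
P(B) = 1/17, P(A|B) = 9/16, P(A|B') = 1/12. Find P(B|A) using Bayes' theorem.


P(A) = P(A|B)P(B) + P(A|B')P(B') = 9/16*1/17 + 1/12*16/17 = 91/816
P(B|A) = P(A|B)P(B)/P(A) = (9/272)/(91/816) = 27/91

27/91


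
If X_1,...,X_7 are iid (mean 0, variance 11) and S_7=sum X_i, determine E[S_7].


E[S_n] = n*E[X_1] = 7*0 = 0

0


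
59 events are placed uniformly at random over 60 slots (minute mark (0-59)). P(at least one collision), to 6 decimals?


P(all different) = prod((60-i)/60 for i=0..58) = 0.000000
P(at least one match) = 1 - 0.000000 = 1.000000

1.000000


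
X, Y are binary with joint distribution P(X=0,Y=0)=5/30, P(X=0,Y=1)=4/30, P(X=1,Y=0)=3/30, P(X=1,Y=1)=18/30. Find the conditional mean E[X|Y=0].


P(Y=0) = 8/30
E[X|Y=0] = (0*5 + 1*3)/8 = 3/8

3/8


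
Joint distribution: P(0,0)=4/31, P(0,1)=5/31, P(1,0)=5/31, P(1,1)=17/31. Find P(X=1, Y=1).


Read from table: P(X=1, Y=1) = 17/31

17/31


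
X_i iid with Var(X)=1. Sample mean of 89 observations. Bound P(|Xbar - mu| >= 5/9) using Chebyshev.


Var(Xbar) = Var(X)/n = 1/89
Chebyshev: P(|Xbar-mu| >= 5/9) <= Var(Xbar)/(5/9)^2 = (1/89)/(25/81) = 81/2225

81/2225


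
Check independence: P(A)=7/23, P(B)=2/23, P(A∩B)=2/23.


P(A)*P(B) = 7/23*2/23 = 14/529
P(A∩B) = 2/23 != 14/529, so not independent

No, A and B are not independent


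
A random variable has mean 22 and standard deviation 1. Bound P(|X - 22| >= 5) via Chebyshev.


k = 5/1 = 5
Chebyshev: P(|X-mu| >= k*sigma) <= 1/k^2 = 1/5^2 = 1/25

1/25


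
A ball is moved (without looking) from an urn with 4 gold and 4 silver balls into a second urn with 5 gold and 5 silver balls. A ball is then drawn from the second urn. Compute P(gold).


P(transfer gold) = 4/8 = 1/2; P(transfer silver) = 1/2
If gold transferred: Urn II has 6 gold of 11, so P(gold|gold moved) = 6/11
If silver transferred: Urn II has 5 gold of 11, so P(gold|silver moved) = 5/11
By total probability: P(gold) = 1/2*6/11 + 1/2*5/11 = 1/2

1/2


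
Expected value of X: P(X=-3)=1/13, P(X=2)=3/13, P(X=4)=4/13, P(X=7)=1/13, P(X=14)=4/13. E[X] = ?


E[X] = sum(x * P(x))
= -3*1/13 + 2*3/13 + 4*4/13 + 7*1/13 + 14*4/13
= 82/13

82/13


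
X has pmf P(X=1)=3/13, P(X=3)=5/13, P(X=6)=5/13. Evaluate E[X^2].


E[X^2] = sum(x^2 * P(x))
= 1*3/13 + 9*5/13 + 36*5/13
= 228/13

228/13


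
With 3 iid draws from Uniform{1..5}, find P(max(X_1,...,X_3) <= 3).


P(max <= 3) = P(all X_i <= 3) = (P(X_1 <= 3))^3
= (3/5)^3 = 27/125

27/125


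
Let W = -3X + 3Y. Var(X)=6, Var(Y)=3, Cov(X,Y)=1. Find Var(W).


Var(-3X + 3Y) = (-3)^2*Var(X) + 3^2*Var(Y) + 2*(-3)*3*Cov(X,Y)
= 9*6 + 9*3 - 18*1
= 54 + 27 - 18 = 63

63


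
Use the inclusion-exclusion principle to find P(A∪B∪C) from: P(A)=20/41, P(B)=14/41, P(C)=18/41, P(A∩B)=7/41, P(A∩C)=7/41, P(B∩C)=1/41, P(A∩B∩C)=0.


P(A∪B∪C) = P(A)+P(B)+P(C) - P(AB)-P(AC)-P(BC) + P(ABC)
= 20/41+14/41+18/41 - 7/41-7/41-1/41 + 0
= 37/41

37/41


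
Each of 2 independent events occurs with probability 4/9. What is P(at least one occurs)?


P(at least one) = 1 - P(none)
P(none) = (1 - 4/9)^2 = (5/9)^2 = 25/81
P(at least one) = 1 - 25/81 = 56/81

56/81


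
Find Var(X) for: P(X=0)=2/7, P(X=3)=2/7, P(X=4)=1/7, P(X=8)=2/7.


E[X] = 26/7, E[X^2] = 162/7
Var(X) = E[X^2] - (E[X])^2 = 162/7 - (26/7)^2 = 458/49

458/49


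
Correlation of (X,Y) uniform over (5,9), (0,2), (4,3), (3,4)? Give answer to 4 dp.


Cov(X,Y) = 3.7500, Var(X) = 3.5000, Var(Y) = 7.2500
rho = Cov/(sqrt(VarX)*sqrt(VarY)) = 0.7444

0.7444


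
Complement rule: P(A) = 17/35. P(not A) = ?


P(A') = 1 - P(A) = 1 - 17/35 = 18/35

18/35


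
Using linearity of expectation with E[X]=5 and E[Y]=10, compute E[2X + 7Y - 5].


E[2X + 7Y - 5] = 2*E[X] + 7*E[Y] - 5
= (2)*(5) + (7)*(10) + (-5)
= 10 + 70 - 5 = 75

75


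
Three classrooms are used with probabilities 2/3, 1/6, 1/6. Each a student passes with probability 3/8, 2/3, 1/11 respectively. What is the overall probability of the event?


P(A) = P(A|B1)P(B1) + P(A|B2)P(B2) + P(A|B3)P(B3)
= 3/8*2/3 + 2/3*1/6 + 1/11*1/6
= 1/4 + 1/9 + 1/66 = 149/396

149/396


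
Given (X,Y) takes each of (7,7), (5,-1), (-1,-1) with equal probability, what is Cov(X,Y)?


E[X]=11/3, E[Y]=5/3, E[XY]=15
Cov(X,Y) = E[XY] - E[X]E[Y] = 15 - 11/3*5/3 = 80/9

80/9


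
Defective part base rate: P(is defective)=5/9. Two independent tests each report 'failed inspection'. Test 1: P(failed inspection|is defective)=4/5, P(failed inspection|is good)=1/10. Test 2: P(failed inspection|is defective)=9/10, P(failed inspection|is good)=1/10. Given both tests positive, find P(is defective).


After test 1: P(+) = 4/5*5/9 + 1/10*4/9 = 22/45
P(B|+) = (4/9)/(22/45) = 10/11
After test 2 (use post1 as new prior): P(+) = 9/10*10/11 + 1/10*1/11 = 91/110
P(B|+,+) = (9/11)/(91/110) = 90/91

90/91


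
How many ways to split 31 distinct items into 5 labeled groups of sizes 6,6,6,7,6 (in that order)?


31! = 8222838654177922817725562880000000
Denominator: 6!=720 * 6!=720 * 6!=720 * 7!=5040 * 6!=720
Coefficient = 8222838654177922817725562880000000 / 1354442342400000 = 6071014170752731200

6071014170752731200


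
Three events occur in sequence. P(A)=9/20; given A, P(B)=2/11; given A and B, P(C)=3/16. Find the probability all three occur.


P(A∩B∩C) = P(A) * P(B|A) * P(C|A∩B)
= 9/20 * 2/11 * 3/16
= 9/110 * 3/16 = 27/1760

27/1760


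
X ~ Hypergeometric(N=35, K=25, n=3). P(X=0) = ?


P(X=0) = C(25,0)*C(10,3) / C(35,3)
= 1*120 / 6545
= 120/6545 = 24/1309

24/1309


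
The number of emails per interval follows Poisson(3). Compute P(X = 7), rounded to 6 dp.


P(X=7) = e^(-3) * 3^7 / 7!
≈ 0.04978706837 * 2187 / 5040
≈ 0.021604

0.021604


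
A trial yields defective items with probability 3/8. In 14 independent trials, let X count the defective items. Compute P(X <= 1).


P(X<=1) = P(X=0) + P(X=1)
= 6103515625/4398046511104 + 25634765625/2199023255552
= 57373046875/4398046511104

57373046875/4398046511104


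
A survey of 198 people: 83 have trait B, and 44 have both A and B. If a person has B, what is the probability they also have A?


P(A|B) = P(A∩B)/P(B) = (44/198)/(83/198) = 44/83

44/83


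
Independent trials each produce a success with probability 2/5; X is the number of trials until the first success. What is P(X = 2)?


P(X=2) = (1-p)^1 * p = (3/5)^1 * 2/5
= 3/5 * 2/5 = 6/25

6/25


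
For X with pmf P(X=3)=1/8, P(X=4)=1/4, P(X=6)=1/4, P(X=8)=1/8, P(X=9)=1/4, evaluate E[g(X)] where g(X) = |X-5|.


E[|X-5|] = sum(g(x)*P(x))
= 2*1/8 + 1*1/4 + 1*1/4 + 3*1/8 + 4*1/4
= 17/8

17/8


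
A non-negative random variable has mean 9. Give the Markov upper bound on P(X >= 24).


Markov: P(X >= a) <= E[X]/a
P(X >= 24) <= 9/24 = 3/8

3/8


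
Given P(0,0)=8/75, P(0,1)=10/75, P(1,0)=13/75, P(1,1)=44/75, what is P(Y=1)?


P(Y=1) = P(0,1)+P(1,1) = 10/75 + 44/75 = 54/75 = 18/25

18/25


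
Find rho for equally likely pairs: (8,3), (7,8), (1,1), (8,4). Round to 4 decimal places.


Cov(X,Y) = 4.2500, Var(X) = 8.5000, Var(Y) = 6.5000
rho = Cov/(sqrt(VarX)*sqrt(VarY)) = 0.5718

0.5718


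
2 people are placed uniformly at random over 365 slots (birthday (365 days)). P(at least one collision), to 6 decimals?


P(all different) = prod((365-i)/365 for i=0..1) = 0.997260
P(at least one match) = 1 - 0.997260 = 0.002740

0.002740


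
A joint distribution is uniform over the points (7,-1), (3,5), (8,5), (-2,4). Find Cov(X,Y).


E[X]=4, E[Y]=13/4, E[XY]=10
Cov(X,Y) = E[XY] - E[X]E[Y] = 10 - 4*13/4 = -3

-3


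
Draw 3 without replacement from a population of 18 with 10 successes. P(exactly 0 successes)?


P(X=0) = C(10,0)*C(8,3) / C(18,3)
= 1*56 / 816
= 56/816 = 7/102

7/102


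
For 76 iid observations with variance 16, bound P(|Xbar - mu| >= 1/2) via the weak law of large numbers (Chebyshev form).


Var(Xbar) = Var(X)/n = 16/76
Chebyshev: P(|Xbar-mu| >= 1/2) <= Var(Xbar)/(1/2)^2 = (4/19)/(1/4) = 16/19

16/19


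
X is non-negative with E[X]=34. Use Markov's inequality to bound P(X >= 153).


Markov: P(X >= a) <= E[X]/a
P(X >= 153) <= 34/153 = 2/9

2/9


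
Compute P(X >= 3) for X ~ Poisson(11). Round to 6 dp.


P(X>=3) = 1 - P(X<=2) = 1 - (e^(-11)*11^0/0! + e^(-11)*11^1/1! + e^(-11)*11^2/2!)
≈ 1 - (0.0000167017 + 0.0001837187 + 0.0010104529)
= 1 - 0.0012108733 = 0.9987891267
≈ 0.998789

0.998789


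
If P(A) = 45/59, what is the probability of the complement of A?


P(A') = 1 - P(A) = 1 - 45/59 = 14/59

14/59


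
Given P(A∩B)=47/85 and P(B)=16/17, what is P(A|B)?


P(A|B) = P(A∩B)/P(B) = (47/85)/(80/85) = 47/80

47/80


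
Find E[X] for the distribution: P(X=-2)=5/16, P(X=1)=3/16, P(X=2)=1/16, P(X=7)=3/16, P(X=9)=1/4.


E[X] = sum(x * P(x))
= -2*5/16 + 1*3/16 + 2*1/16 + 7*3/16 + 9*1/4
= 13/4

13/4


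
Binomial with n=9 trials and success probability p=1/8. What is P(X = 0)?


P(X=0) = C(9,0) * p^0 * (1-p)^9
= 1 * 1 * 40353607/134217728
= 40353607/134217728

40353607/134217728


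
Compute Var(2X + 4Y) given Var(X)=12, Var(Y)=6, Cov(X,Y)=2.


Var(2X + 4Y) = 2^2*Var(X) + 4^2*Var(Y) + 2*2*4*Cov(X,Y)
= 4*12 + 16*6 + 16*2
= 48 + 96 + 32 = 176

176


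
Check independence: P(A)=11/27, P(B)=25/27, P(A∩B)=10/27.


P(A)*P(B) = 11/27*25/27 = 275/729
P(A∩B) = 10/27 != 275/729, so not independent

No, A and B are not independent


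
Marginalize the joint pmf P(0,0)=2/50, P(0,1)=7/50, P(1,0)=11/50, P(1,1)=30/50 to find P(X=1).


P(X=1) = P(1,0)+P(1,1) = 11/50 + 30/50 = 41/50

41/50


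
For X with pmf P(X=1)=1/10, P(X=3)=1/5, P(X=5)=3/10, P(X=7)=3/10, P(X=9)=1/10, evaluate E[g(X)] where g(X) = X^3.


E[X^3] = sum(g(x)*P(x))
= 1*1/10 + 27*1/5 + 125*3/10 + 343*3/10 + 729*1/10
= 1094/5

1094/5


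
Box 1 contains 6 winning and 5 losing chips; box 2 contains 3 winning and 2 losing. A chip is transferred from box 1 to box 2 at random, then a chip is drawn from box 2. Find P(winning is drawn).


P(transfer winning) = 6/11; P(transfer losing) = 5/11
If winning transferred: Urn II has 4 winning of 6, so P(winning|winning moved) = 2/3
If losing transferred: Urn II has 3 winning of 6, so P(winning|losing moved) = 1/2
By total probability: P(winning) = 6/11*2/3 + 5/11*1/2 = 13/22

13/22


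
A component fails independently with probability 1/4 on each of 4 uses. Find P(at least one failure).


P(at least one) = 1 - P(none)
P(none) = (1 - 1/4)^4 = (3/4)^4 = 81/256
P(at least one) = 1 - 81/256 = 175/256

175/256


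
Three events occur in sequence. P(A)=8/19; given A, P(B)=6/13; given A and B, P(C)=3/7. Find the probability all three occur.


P(A∩B∩C) = P(A) * P(B|A) * P(C|A∩B)
= 8/19 * 6/13 * 3/7
= 48/247 * 3/7 = 144/1729

144/1729


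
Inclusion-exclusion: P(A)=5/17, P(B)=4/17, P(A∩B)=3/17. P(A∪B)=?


P(A∪B) = P(A) + P(B) - P(A∩B)
= 5/17 + 4/17 - 3/17 = 6/17

6/17


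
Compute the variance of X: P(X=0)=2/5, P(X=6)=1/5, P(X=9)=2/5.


E[X] = 24/5, E[X^2] = 198/5
Var(X) = E[X^2] - (E[X])^2 = 198/5 - (24/5)^2 = 414/25

414/25


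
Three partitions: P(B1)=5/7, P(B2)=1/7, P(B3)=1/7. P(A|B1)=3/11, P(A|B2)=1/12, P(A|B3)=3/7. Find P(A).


P(A) = P(A|B1)P(B1) + P(A|B2)P(B2) + P(A|B3)P(B3)
= 3/11*5/7 + 1/12*1/7 + 3/7*1/7
= 15/77 + 1/84 + 3/49 = 1733/6468

1733/6468


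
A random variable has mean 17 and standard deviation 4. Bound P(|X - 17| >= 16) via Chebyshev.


k = 16/4 = 4
Chebyshev: P(|X-mu| >= k*sigma) <= 1/k^2 = 1/4^2 = 1/16

1/16


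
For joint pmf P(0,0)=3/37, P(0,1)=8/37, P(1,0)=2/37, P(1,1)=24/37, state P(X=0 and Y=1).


Read from table: P(X=0, Y=1) = 8/37

8/37


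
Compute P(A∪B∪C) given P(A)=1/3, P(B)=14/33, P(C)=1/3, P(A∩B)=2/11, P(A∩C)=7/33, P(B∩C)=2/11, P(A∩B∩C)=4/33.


P(A∪B∪C) = P(A)+P(B)+P(C) - P(AB)-P(AC)-P(BC) + P(ABC)
= 1/3+14/33+1/3 - 2/11-7/33-2/11 + 4/33
= 7/11

7/11


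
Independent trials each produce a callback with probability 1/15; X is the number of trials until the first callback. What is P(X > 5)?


P(X > 5) = P(first 5 trials all fail) = (1-p)^5 = (14/15)^5 = 537824/759375

537824/759375


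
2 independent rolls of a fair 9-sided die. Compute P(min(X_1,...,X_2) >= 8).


P(min >= 8) = P(all X_i >= 8) = (P(X_1 >= 8))^2
= (2/9)^2 = 4/81

4/81


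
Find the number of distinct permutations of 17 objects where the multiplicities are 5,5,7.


17! = 355687428096000
Denominator: 5!=120 * 5!=120 * 7!=5040
Coefficient = 355687428096000 / 72576000 = 4900896

4900896


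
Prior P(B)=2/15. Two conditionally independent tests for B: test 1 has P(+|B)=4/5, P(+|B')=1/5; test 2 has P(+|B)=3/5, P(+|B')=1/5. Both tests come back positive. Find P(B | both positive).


After test 1: P(+) = 4/5*2/15 + 1/5*13/15 = 7/25
P(B|+) = (8/75)/(7/25) = 8/21
After test 2 (use post1 as new prior): P(+) = 3/5*8/21 + 1/5*13/21 = 37/105
P(B|+,+) = (8/35)/(37/105) = 24/37

24/37


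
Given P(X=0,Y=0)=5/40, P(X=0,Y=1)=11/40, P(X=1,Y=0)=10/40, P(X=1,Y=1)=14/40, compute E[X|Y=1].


P(Y=1) = 25/40
E[X|Y=1] = (0*11 + 1*14)/25 = 14/25

14/25


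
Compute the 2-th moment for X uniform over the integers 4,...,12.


E[X^2] = (1/9) * sum(x^2 for x=4..12)
= 636/9 = 212/3

212/3


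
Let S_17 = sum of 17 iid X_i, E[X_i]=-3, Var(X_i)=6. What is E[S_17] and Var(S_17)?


E[S_n] = n*mu = 17*-3 = -51
Var(S_n) = n*sigma^2 = 17*6 = 102

E[S_17]=-51, Var(S_17)=102


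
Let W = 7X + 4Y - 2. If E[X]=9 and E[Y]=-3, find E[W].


E[7X + 4Y - 2] = 7*E[X] + 4*E[Y] - 2
= (7)*(9) + (4)*(-3) + (-2)
= 63 - 12 - 2 = 49

49


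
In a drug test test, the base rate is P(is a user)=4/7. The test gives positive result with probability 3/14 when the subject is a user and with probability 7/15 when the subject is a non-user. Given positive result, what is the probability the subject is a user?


P(A) = P(A|B)P(B) + P(A|B')P(B') = 3/14*4/7 + 7/15*3/7 = 79/245
P(B|A) = P(A|B)P(B)/P(A) = (6/49)/(79/245) = 30/79

30/79


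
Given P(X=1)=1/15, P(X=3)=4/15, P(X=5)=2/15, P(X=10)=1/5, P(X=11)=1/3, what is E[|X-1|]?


E[|X-1|] = sum(g(x)*P(x))
= 0*1/15 + 2*4/15 + 4*2/15 + 9*1/5 + 10*1/3
= 31/5

31/5


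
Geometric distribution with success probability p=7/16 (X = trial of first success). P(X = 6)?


P(X=6) = (1-p)^5 * p = (9/16)^5 * 7/16
= 59049/1048576 * 7/16 = 413343/16777216

413343/16777216


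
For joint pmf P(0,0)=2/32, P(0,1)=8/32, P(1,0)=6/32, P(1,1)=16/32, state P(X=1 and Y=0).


Read from table: P(X=1, Y=0) = 6/32 = 3/16

3/16


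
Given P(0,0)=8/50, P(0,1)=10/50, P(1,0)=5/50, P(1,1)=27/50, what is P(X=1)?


P(X=1) = P(1,0)+P(1,1) = 5/50 + 27/50 = 32/50 = 16/25

16/25


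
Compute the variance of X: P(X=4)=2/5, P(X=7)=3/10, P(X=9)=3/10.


E[X] = 32/5, E[X^2] = 227/5
Var(X) = E[X^2] - (E[X])^2 = 227/5 - (32/5)^2 = 111/25

111/25


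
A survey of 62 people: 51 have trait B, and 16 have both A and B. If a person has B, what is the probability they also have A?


P(A|B) = P(A∩B)/P(B) = (16/62)/(51/62) = 16/51

16/51


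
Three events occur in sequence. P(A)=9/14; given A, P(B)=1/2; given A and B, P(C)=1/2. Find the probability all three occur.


P(A∩B∩C) = P(A) * P(B|A) * P(C|A∩B)
= 9/14 * 1/2 * 1/2
= 9/28 * 1/2 = 9/56

9/56


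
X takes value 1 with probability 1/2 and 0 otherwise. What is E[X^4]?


For Bernoulli: X in {0,1}
E[X^4] = 0^4*(1-1/2) + 1^4*1/2 = 1/2

1/2


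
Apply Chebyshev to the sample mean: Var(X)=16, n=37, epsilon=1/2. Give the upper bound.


Var(Xbar) = Var(X)/n = 16/37
Chebyshev: P(|Xbar-mu| >= 1/2) <= Var(Xbar)/(1/2)^2 = (16/37)/(1/4) = 64/37
Bound exceeds 1, so trivial bound: 1

1


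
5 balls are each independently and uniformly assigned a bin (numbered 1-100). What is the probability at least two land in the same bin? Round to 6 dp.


P(all different) = prod((100-i)/100 for i=0..4) = 0.903450
P(at least one match) = 1 - 0.903450 = 0.096550

0.096550


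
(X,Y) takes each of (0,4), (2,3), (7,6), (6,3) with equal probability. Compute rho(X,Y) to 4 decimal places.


Cov(X,Y) = 1.5000, Var(X) = 8.1875, Var(Y) = 1.5000
rho = Cov/(sqrt(VarX)*sqrt(VarY)) = 0.4280

0.4280


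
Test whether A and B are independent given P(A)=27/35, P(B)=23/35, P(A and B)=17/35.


P(A)*P(B) = 27/35*23/35 = 621/1225
P(A∩B) = 17/35 != 621/1225, so not independent

No, A and B are not independent


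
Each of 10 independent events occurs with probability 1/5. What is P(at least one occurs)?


P(at least one) = 1 - P(none)
P(none) = (1 - 1/5)^10 = (4/5)^10 = 1048576/9765625
P(at least one) = 1 - 1048576/9765625 = 8717049/9765625

8717049/9765625


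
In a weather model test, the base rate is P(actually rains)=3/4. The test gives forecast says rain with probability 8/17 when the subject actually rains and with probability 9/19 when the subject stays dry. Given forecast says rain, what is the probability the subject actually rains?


P(A) = P(A|B)P(B) + P(A|B')P(B') = 8/17*3/4 + 9/19*1/4 = 609/1292
P(B|A) = P(A|B)P(B)/P(A) = (6/17)/(609/1292) = 152/203

152/203


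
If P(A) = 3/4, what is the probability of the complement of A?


P(A') = 1 - P(A) = 1 - 3/4 = 1/4

1/4


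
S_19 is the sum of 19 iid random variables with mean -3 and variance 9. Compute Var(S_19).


By independence, Var(S_n) = n*Var(X_1) = 19*9 = 171

171


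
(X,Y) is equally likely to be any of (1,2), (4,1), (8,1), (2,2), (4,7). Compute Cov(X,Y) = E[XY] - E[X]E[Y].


E[X]=19/5, E[Y]=13/5, E[XY]=46/5
Cov(X,Y) = E[XY] - E[X]E[Y] = 46/5 - 19/5*13/5 = -17/25

-17/25


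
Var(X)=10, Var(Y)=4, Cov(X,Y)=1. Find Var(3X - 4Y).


Var(3X - 4Y) = 3^2*Var(X) + (-4)^2*Var(Y) + 2*3*(-4)*Cov(X,Y)
= 9*10 + 16*4 - 24*1
= 90 + 64 - 24 = 130

130


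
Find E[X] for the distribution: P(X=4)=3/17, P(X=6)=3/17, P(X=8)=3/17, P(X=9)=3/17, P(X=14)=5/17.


E[X] = sum(x * P(x))
= 4*3/17 + 6*3/17 + 8*3/17 + 9*3/17 + 14*5/17
= 151/17

151/17


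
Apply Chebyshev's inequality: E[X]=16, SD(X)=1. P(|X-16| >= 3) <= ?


k = 3/1 = 3
Chebyshev: P(|X-mu| >= k*sigma) <= 1/k^2 = 1/3^2 = 1/9

1/9


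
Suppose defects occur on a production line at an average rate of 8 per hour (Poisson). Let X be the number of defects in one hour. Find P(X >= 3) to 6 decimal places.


P(X>=3) = 1 - P(X<=2) = 1 - (e^(-8)*8^0/0! + e^(-8)*8^1/1! + e^(-8)*8^2/2!)
≈ 1 - (0.0003354626 + 0.0026837010 + 0.0107348041)
= 1 - 0.0137539677 = 0.9862460323
≈ 0.986246

0.986246


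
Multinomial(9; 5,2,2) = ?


9! = 362880
Denominator: 5!=120 * 2!=2 * 2!=2
Coefficient = 362880 / 480 = 756

756


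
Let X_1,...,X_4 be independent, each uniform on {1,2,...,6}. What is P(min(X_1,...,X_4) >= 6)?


P(min >= 6) = P(all X_i >= 6) = (P(X_1 >= 6))^4
= (1/6)^4 = 1/1296

1/1296


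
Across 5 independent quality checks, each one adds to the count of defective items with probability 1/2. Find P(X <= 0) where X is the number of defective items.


P(X<=0) = P(X=0)
= 1/32
= 1/32

1/32


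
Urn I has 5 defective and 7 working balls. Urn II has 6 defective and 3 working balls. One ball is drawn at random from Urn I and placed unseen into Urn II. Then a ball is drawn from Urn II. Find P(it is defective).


P(transfer defective) = 5/12; P(transfer working) = 7/12
If defective transferred: Urn II has 7 defective of 10, so P(defective|defective moved) = 7/10
If working transferred: Urn II has 6 defective of 10, so P(defective|working moved) = 3/5
By total probability: P(defective) = 5/12*7/10 + 7/12*3/5 = 77/120

77/120


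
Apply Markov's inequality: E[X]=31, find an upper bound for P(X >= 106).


Markov: P(X >= a) <= E[X]/a
P(X >= 106) <= 31/106

31/106


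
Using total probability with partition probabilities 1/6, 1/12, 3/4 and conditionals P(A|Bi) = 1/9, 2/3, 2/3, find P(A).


P(A) = P(A|B1)P(B1) + P(A|B2)P(B2) + P(A|B3)P(B3)
= 1/9*1/6 + 2/3*1/12 + 2/3*3/4
= 1/54 + 1/18 + 1/2 = 31/54

31/54


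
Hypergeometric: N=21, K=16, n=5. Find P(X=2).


P(X=2) = C(16,2)*C(5,3) / C(21,5)
= 120*10 / 20349
= 1200/20349 = 400/6783

400/6783


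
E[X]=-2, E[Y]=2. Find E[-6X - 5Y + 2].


E[-6X - 5Y + 2] = -6*E[X] - 5*E[Y] + 2
= (-6)*(-2) + (-5)*(2) + (2)
= 12 - 10 + 2 = 4

4


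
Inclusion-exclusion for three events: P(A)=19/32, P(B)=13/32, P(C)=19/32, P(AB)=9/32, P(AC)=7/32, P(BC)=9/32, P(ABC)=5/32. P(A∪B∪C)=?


P(A∪B∪C) = P(A)+P(B)+P(C) - P(AB)-P(AC)-P(BC) + P(ABC)
= 19/32+13/32+19/32 - 9/32-7/32-9/32 + 5/32
= 31/32

31/32


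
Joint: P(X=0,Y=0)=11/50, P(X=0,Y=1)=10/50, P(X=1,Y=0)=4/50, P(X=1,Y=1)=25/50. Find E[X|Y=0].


P(Y=0) = 15/50
E[X|Y=0] = (0*11 + 1*4)/15 = 4/15

4/15


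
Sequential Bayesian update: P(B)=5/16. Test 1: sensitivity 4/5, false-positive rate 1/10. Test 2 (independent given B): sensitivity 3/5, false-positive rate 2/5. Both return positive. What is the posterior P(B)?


After test 1: P(+) = 4/5*5/16 + 1/10*11/16 = 51/160
P(B|+) = (1/4)/(51/160) = 40/51
After test 2 (use post1 as new prior): P(+) = 3/5*40/51 + 2/5*11/51 = 142/255
P(B|+,+) = (8/17)/(142/255) = 60/71

60/71


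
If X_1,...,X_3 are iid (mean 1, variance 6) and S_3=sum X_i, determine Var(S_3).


By independence, Var(S_n) = n*Var(X_1) = 3*6 = 18

18


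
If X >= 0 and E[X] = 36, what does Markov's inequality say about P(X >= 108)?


Markov: P(X >= a) <= E[X]/a
P(X >= 108) <= 36/108 = 1/3

1/3


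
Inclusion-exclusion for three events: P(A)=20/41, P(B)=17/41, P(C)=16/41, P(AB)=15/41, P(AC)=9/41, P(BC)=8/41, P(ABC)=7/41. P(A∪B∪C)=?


P(A∪B∪C) = P(A)+P(B)+P(C) - P(AB)-P(AC)-P(BC) + P(ABC)
= 20/41+17/41+16/41 - 15/41-9/41-8/41 + 7/41
= 28/41

28/41


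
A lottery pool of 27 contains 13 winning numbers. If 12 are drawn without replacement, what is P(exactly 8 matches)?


P(X=8) = C(13,8)*C(14,4) / C(27,12)
= 1287*1001 / 17383860
= 1288287/17383860 = 11011/148580

11011/148580


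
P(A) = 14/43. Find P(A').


P(A') = 1 - P(A) = 1 - 14/43 = 29/43

29/43


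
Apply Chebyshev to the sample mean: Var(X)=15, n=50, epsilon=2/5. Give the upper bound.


Var(Xbar) = Var(X)/n = 15/50
Chebyshev: P(|Xbar-mu| >= 2/5) <= Var(Xbar)/(2/5)^2 = (3/10)/(4/25) = 15/8
Bound exceeds 1, so trivial bound: 1

1


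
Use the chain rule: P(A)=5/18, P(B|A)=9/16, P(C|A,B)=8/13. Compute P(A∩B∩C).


P(A∩B∩C) = P(A) * P(B|A) * P(C|A∩B)
= 5/18 * 9/16 * 8/13
= 5/32 * 8/13 = 5/52

5/52


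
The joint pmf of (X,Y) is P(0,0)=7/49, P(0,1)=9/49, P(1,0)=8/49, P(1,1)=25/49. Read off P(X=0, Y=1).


Read from table: P(X=0, Y=1) = 9/49

9/49


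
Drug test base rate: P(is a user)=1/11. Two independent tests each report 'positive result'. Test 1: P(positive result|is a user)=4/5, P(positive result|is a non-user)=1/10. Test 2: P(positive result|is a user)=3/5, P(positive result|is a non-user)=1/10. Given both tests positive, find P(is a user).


After test 1: P(+) = 4/5*1/11 + 1/10*10/11 = 9/55
P(B|+) = (4/55)/(9/55) = 4/9
After test 2 (use post1 as new prior): P(+) = 3/5*4/9 + 1/10*5/9 = 29/90
P(B|+,+) = (4/15)/(29/90) = 24/29

24/29


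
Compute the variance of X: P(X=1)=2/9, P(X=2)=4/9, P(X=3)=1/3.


E[X] = 19/9, E[X^2] = 5
Var(X) = E[X^2] - (E[X])^2 = 5 - (19/9)^2 = 44/81

44/81


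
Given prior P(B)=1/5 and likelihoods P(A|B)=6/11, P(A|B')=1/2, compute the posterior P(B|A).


P(A) = P(A|B)P(B) + P(A|B')P(B') = 6/11*1/5 + 1/2*4/5 = 28/55
P(B|A) = P(A|B)P(B)/P(A) = (6/55)/(28/55) = 3/14

3/14


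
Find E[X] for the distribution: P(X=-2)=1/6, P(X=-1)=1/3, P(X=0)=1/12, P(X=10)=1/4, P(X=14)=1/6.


E[X] = sum(x * P(x))
= -2*1/6 - 1*1/3 + 0*1/12 + 10*1/4 + 14*1/6
= 25/6

25/6


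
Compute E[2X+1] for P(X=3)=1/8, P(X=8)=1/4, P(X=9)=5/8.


E[2X+1] = sum(g(x)*P(x))
= 7*1/8 + 17*1/4 + 19*5/8
= 17

17


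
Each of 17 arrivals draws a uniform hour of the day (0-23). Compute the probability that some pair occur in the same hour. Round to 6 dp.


P(all different) = prod((24-i)/24 for i=0..16) = 0.000423
P(at least one match) = 1 - 0.000423 = 0.999577

0.999577


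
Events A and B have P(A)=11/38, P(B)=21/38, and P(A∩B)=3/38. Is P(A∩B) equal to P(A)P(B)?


P(A)*P(B) = 11/38*21/38 = 231/1444
P(A∩B) = 3/38 != 231/1444, so not independent

No, A and B are not independent


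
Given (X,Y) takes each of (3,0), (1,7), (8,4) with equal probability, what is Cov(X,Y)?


E[X]=4, E[Y]=11/3, E[XY]=13
Cov(X,Y) = E[XY] - E[X]E[Y] = 13 - 4*11/3 = -5/3

-5/3


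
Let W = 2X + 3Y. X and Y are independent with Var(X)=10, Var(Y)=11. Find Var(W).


Independence => Cov(X,Y)=0
Var(2X + 3Y) = 2^2*Var(X) + 3^2*Var(Y)
= 4*10 + 9*11 = 139

139


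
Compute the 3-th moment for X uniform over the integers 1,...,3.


E[X^3] = (1/3) * sum(x^3 for x=1..3)
= 36/3 = 12

12


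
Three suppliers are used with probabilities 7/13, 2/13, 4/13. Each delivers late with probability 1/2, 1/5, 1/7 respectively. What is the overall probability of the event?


P(A) = P(A|B1)P(B1) + P(A|B2)P(B2) + P(A|B3)P(B3)
= 1/2*7/13 + 1/5*2/13 + 1/7*4/13
= 7/26 + 2/65 + 4/91 = 313/910

313/910


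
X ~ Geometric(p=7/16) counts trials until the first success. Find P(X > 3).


P(X > 3) = P(first 3 trials all fail) = (1-p)^3 = (9/16)^3 = 729/4096

729/4096


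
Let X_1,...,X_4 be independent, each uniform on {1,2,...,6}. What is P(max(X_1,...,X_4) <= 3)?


P(max <= 3) = P(all X_i <= 3) = (P(X_1 <= 3))^4
= (3/6)^4 = (1/2)^4 = 1/16

1/16


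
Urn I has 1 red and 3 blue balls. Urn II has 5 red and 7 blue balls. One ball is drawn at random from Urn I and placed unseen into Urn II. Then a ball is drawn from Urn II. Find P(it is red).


P(transfer red) = 1/4; P(transfer blue) = 3/4
If red transferred: Urn II has 6 red of 13, so P(red|red moved) = 6/13
If blue transferred: Urn II has 5 red of 13, so P(red|blue moved) = 5/13
By total probability: P(red) = 1/4*6/13 + 3/4*5/13 = 21/52

21/52


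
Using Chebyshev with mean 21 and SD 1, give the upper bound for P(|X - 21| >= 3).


k = 3/1 = 3
Chebyshev: P(|X-mu| >= k*sigma) <= 1/k^2 = 1/3^2 = 1/9

1/9


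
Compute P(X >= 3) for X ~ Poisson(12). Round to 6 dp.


P(X>=3) = 1 - P(X<=2) = 1 - (e^(-12)*12^0/0! + e^(-12)*12^1/1! + e^(-12)*12^2/2!)
≈ 1 - (0.0000061442 + 0.0000737305 + 0.0004423833)
= 1 - 0.0005222580 = 0.9994777420
≈ 0.999478

0.999478


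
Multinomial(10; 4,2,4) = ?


10! = 3628800
Denominator: 4!=24 * 2!=2 * 4!=24
Coefficient = 3628800 / 1152 = 3150

3150


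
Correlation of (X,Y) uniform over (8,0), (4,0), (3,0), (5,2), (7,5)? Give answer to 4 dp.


Cov(X,Y) = 1.4400, Var(X) = 3.4400, Var(Y) = 3.8400
rho = Cov/(sqrt(VarX)*sqrt(VarY)) = 0.3962

0.3962


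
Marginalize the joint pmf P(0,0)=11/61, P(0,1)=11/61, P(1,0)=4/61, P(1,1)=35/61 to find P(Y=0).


P(Y=0) = P(0,0)+P(1,0) = 11/61 + 4/61 = 15/61

15/61
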